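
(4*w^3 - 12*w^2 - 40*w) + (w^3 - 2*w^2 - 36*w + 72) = 5*w^3 - 14*w^2 - 76*w + 72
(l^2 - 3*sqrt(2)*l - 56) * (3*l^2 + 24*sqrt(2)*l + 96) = 3*l^4 + 15*sqrt(2)*l^3 - 216*l^2 - 1632*sqrt(2)*l - 5376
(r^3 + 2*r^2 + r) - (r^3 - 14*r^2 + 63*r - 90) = 16*r^2 - 62*r + 90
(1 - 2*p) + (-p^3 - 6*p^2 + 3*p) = -p^3 - 6*p^2 + p + 1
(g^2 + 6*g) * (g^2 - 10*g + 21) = g^4 - 4*g^3 - 39*g^2 + 126*g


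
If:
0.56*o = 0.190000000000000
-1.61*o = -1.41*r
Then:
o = 0.34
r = 0.39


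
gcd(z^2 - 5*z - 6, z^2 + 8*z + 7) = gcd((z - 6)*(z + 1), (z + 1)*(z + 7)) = z + 1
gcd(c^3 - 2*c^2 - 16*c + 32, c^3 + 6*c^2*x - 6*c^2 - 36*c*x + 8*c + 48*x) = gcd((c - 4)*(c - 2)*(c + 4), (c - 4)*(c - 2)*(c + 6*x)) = c^2 - 6*c + 8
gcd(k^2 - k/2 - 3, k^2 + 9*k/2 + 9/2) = k + 3/2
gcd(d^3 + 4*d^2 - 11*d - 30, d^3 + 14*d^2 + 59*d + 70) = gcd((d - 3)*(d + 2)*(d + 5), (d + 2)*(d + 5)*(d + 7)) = d^2 + 7*d + 10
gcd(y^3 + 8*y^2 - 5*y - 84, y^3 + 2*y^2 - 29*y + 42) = y^2 + 4*y - 21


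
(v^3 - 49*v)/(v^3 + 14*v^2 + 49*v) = (v - 7)/(v + 7)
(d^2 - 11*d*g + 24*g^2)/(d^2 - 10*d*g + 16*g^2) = (d - 3*g)/(d - 2*g)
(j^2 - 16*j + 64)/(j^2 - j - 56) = (j - 8)/(j + 7)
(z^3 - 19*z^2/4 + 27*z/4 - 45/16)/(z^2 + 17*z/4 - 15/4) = (z^2 - 4*z + 15/4)/(z + 5)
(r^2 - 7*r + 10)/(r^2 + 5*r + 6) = (r^2 - 7*r + 10)/(r^2 + 5*r + 6)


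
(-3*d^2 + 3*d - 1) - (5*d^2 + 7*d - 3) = -8*d^2 - 4*d + 2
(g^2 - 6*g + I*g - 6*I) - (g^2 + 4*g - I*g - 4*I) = -10*g + 2*I*g - 2*I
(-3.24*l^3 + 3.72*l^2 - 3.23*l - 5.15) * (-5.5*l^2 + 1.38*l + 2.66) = 17.82*l^5 - 24.9312*l^4 + 14.2802*l^3 + 33.7628*l^2 - 15.6988*l - 13.699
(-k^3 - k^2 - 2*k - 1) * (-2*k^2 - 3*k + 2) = 2*k^5 + 5*k^4 + 5*k^3 + 6*k^2 - k - 2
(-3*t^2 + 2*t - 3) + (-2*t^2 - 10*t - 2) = -5*t^2 - 8*t - 5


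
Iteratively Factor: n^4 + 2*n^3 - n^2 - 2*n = (n + 1)*(n^3 + n^2 - 2*n) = n*(n + 1)*(n^2 + n - 2) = n*(n - 1)*(n + 1)*(n + 2)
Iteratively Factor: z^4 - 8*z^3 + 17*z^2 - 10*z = (z - 1)*(z^3 - 7*z^2 + 10*z) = (z - 2)*(z - 1)*(z^2 - 5*z) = z*(z - 2)*(z - 1)*(z - 5)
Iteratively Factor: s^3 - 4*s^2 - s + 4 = (s - 4)*(s^2 - 1) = (s - 4)*(s - 1)*(s + 1)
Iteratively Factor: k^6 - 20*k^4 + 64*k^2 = (k)*(k^5 - 20*k^3 + 64*k) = k*(k - 2)*(k^4 + 2*k^3 - 16*k^2 - 32*k) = k*(k - 2)*(k + 2)*(k^3 - 16*k) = k^2*(k - 2)*(k + 2)*(k^2 - 16) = k^2*(k - 2)*(k + 2)*(k + 4)*(k - 4)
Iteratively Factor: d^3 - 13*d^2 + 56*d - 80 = (d - 4)*(d^2 - 9*d + 20) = (d - 4)^2*(d - 5)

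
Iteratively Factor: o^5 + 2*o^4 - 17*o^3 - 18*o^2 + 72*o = (o + 3)*(o^4 - o^3 - 14*o^2 + 24*o) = (o - 2)*(o + 3)*(o^3 + o^2 - 12*o) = (o - 3)*(o - 2)*(o + 3)*(o^2 + 4*o) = o*(o - 3)*(o - 2)*(o + 3)*(o + 4)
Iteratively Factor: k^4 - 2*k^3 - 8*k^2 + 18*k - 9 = (k + 3)*(k^3 - 5*k^2 + 7*k - 3) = (k - 1)*(k + 3)*(k^2 - 4*k + 3) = (k - 3)*(k - 1)*(k + 3)*(k - 1)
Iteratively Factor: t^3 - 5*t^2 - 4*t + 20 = (t - 5)*(t^2 - 4) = (t - 5)*(t - 2)*(t + 2)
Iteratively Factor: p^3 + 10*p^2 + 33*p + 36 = (p + 3)*(p^2 + 7*p + 12) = (p + 3)^2*(p + 4)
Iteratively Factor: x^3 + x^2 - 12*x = (x)*(x^2 + x - 12) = x*(x - 3)*(x + 4)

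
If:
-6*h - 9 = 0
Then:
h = -3/2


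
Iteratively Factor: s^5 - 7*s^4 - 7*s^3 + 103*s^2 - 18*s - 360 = (s - 4)*(s^4 - 3*s^3 - 19*s^2 + 27*s + 90) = (s - 4)*(s + 3)*(s^3 - 6*s^2 - s + 30) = (s - 4)*(s + 2)*(s + 3)*(s^2 - 8*s + 15) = (s - 4)*(s - 3)*(s + 2)*(s + 3)*(s - 5)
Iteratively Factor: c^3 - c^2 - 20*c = (c - 5)*(c^2 + 4*c) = (c - 5)*(c + 4)*(c)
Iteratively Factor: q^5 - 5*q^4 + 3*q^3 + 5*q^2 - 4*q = (q - 4)*(q^4 - q^3 - q^2 + q) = q*(q - 4)*(q^3 - q^2 - q + 1) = q*(q - 4)*(q - 1)*(q^2 - 1) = q*(q - 4)*(q - 1)^2*(q + 1)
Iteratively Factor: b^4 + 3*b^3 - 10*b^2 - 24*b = (b)*(b^3 + 3*b^2 - 10*b - 24) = b*(b + 4)*(b^2 - b - 6) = b*(b - 3)*(b + 4)*(b + 2)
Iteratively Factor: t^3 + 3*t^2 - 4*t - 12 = (t + 2)*(t^2 + t - 6) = (t - 2)*(t + 2)*(t + 3)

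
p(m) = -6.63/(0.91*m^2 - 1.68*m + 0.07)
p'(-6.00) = -0.05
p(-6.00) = -0.15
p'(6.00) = 0.12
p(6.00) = -0.29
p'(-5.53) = -0.06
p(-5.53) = -0.18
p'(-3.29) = -0.21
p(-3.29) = -0.43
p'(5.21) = 0.20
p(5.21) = -0.41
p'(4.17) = 0.50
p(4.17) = -0.75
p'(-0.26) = -44.20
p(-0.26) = -11.67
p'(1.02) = 2.41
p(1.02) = 9.51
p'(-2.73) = -0.34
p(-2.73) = -0.58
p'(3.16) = 1.82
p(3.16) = -1.72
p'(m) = -6.63*(1.68 - 1.82*m)/(0.91*m^2 - 1.68*m + 0.07)^2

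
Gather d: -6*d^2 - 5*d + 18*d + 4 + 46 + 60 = -6*d^2 + 13*d + 110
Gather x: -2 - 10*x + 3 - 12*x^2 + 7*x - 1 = -12*x^2 - 3*x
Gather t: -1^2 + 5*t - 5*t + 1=0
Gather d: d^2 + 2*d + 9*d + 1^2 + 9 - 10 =d^2 + 11*d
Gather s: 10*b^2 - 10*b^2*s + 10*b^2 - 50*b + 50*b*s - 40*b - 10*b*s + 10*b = 20*b^2 - 80*b + s*(-10*b^2 + 40*b)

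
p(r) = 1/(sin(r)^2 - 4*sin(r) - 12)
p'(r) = (-2*sin(r)*cos(r) + 4*cos(r))/(sin(r)^2 - 4*sin(r) - 12)^2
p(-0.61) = -0.11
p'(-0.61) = 0.05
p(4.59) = -0.14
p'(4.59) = -0.01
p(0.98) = -0.07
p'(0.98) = 0.01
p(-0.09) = -0.09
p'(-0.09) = 0.03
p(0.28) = -0.08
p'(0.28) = 0.02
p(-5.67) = -0.07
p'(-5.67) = 0.01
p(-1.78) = -0.14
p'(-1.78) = -0.02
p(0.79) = -0.07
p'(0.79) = 0.01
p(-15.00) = -0.11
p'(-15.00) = -0.05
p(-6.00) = -0.08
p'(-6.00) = 0.02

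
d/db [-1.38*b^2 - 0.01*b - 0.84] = -2.76*b - 0.01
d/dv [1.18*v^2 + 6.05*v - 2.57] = 2.36*v + 6.05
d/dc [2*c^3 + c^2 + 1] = 2*c*(3*c + 1)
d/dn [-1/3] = 0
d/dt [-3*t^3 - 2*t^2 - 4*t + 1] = -9*t^2 - 4*t - 4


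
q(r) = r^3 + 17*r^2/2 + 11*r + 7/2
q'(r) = 3*r^2 + 17*r + 11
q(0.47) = 10.65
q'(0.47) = 19.65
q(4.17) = 269.69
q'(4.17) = 134.06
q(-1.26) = 1.13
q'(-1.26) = -5.66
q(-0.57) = -0.19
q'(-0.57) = 2.28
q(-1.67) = 4.18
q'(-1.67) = -9.02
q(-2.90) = 18.70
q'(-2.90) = -13.07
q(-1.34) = 1.62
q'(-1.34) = -6.39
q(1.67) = 50.23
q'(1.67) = 47.76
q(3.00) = 140.00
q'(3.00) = 89.00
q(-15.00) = -1624.00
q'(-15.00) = 431.00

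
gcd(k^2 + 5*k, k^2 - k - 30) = k + 5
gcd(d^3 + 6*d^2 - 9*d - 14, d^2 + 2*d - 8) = d - 2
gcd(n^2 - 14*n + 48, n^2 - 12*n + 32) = n - 8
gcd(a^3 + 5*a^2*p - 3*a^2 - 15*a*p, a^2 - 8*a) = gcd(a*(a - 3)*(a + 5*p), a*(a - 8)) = a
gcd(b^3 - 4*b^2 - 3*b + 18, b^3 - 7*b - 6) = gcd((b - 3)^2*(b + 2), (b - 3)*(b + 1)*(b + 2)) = b^2 - b - 6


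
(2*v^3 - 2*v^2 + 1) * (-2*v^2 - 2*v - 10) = -4*v^5 - 16*v^3 + 18*v^2 - 2*v - 10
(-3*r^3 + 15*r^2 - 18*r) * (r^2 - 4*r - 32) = -3*r^5 + 27*r^4 + 18*r^3 - 408*r^2 + 576*r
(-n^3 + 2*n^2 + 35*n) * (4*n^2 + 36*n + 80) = -4*n^5 - 28*n^4 + 132*n^3 + 1420*n^2 + 2800*n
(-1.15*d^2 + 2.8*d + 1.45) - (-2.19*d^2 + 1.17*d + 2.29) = 1.04*d^2 + 1.63*d - 0.84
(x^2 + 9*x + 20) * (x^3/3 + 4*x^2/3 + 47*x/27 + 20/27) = x^5/3 + 13*x^4/3 + 551*x^3/27 + 1163*x^2/27 + 1120*x/27 + 400/27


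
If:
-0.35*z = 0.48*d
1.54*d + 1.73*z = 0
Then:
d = 0.00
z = 0.00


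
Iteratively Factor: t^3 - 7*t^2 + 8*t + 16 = (t - 4)*(t^2 - 3*t - 4) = (t - 4)^2*(t + 1)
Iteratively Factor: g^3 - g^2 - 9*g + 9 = (g - 1)*(g^2 - 9) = (g - 3)*(g - 1)*(g + 3)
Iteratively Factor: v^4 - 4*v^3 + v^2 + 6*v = (v - 2)*(v^3 - 2*v^2 - 3*v) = v*(v - 2)*(v^2 - 2*v - 3) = v*(v - 3)*(v - 2)*(v + 1)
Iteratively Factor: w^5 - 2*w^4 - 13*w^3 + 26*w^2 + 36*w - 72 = (w + 2)*(w^4 - 4*w^3 - 5*w^2 + 36*w - 36) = (w - 2)*(w + 2)*(w^3 - 2*w^2 - 9*w + 18) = (w - 3)*(w - 2)*(w + 2)*(w^2 + w - 6) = (w - 3)*(w - 2)^2*(w + 2)*(w + 3)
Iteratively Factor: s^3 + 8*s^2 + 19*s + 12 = (s + 4)*(s^2 + 4*s + 3) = (s + 3)*(s + 4)*(s + 1)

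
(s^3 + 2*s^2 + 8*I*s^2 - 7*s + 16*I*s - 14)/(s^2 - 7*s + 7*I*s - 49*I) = (s^2 + s*(2 + I) + 2*I)/(s - 7)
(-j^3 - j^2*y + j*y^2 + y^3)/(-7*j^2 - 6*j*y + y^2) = (-j^2 + y^2)/(-7*j + y)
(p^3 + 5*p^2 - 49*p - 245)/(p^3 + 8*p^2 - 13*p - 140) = (p - 7)/(p - 4)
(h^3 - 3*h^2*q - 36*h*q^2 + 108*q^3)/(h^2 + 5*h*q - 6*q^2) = (-h^2 + 9*h*q - 18*q^2)/(-h + q)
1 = 1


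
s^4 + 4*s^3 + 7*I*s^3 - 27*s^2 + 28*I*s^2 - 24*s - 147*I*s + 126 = (s - 3)*(s + 7)*(s + I)*(s + 6*I)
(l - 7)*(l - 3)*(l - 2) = l^3 - 12*l^2 + 41*l - 42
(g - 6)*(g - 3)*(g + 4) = g^3 - 5*g^2 - 18*g + 72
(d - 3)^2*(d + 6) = d^3 - 27*d + 54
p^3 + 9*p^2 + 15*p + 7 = (p + 1)^2*(p + 7)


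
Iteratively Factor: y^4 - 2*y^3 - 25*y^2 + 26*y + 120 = (y - 5)*(y^3 + 3*y^2 - 10*y - 24) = (y - 5)*(y - 3)*(y^2 + 6*y + 8) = (y - 5)*(y - 3)*(y + 2)*(y + 4)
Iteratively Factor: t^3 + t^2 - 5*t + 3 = (t - 1)*(t^2 + 2*t - 3) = (t - 1)*(t + 3)*(t - 1)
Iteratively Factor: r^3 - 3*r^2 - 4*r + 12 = (r + 2)*(r^2 - 5*r + 6) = (r - 2)*(r + 2)*(r - 3)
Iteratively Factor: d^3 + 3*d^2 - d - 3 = (d - 1)*(d^2 + 4*d + 3) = (d - 1)*(d + 1)*(d + 3)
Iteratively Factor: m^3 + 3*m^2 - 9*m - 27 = (m + 3)*(m^2 - 9) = (m + 3)^2*(m - 3)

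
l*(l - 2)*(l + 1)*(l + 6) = l^4 + 5*l^3 - 8*l^2 - 12*l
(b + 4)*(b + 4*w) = b^2 + 4*b*w + 4*b + 16*w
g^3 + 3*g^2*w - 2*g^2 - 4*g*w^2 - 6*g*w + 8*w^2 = (g - 2)*(g - w)*(g + 4*w)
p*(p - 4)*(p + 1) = p^3 - 3*p^2 - 4*p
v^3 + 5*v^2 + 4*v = v*(v + 1)*(v + 4)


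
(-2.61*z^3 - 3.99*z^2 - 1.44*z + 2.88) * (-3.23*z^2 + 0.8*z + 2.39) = 8.4303*z^5 + 10.7997*z^4 - 4.7787*z^3 - 19.9905*z^2 - 1.1376*z + 6.8832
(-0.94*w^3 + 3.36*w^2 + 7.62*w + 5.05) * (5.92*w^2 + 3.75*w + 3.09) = -5.5648*w^5 + 16.3662*w^4 + 54.8058*w^3 + 68.8534*w^2 + 42.4833*w + 15.6045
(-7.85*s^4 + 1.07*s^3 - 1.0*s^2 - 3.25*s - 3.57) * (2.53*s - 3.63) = -19.8605*s^5 + 31.2026*s^4 - 6.4141*s^3 - 4.5925*s^2 + 2.7654*s + 12.9591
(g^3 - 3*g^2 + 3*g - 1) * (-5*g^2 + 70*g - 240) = -5*g^5 + 85*g^4 - 465*g^3 + 935*g^2 - 790*g + 240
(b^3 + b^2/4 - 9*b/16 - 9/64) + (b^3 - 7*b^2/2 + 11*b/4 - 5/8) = 2*b^3 - 13*b^2/4 + 35*b/16 - 49/64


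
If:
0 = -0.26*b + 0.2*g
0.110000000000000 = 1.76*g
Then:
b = 0.05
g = 0.06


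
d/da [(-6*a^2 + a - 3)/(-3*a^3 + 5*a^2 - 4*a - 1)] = (-18*a^4 + 6*a^3 - 8*a^2 + 42*a - 13)/(9*a^6 - 30*a^5 + 49*a^4 - 34*a^3 + 6*a^2 + 8*a + 1)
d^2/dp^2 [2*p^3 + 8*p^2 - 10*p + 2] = 12*p + 16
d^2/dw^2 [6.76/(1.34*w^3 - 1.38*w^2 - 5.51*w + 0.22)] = ((18.6576 - 54.3504*w)*(1.34*w^3 - 1.38*w^2 - 5.51*w + 0.22) + 6.76*(-8.04*w^2 + 5.52*w + 11.02)*(-4.02*w^2 + 2.76*w + 5.51))/(1.34*w^3 - 1.38*w^2 - 5.51*w + 0.22)^3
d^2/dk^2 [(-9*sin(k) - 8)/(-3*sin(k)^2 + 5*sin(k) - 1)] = (-81*sin(k)^5 - 423*sin(k)^4 + 684*sin(k)^3 + 283*sin(k)^2 - 931*sin(k) + 442)/(3*sin(k)^2 - 5*sin(k) + 1)^3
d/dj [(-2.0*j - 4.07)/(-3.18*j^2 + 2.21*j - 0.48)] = (-6.36*j^2 - 25.8852*j + 9.9547)/(10.1124*j^4 - 14.0556*j^3 + 7.9369*j^2 - 2.1216*j + 0.2304)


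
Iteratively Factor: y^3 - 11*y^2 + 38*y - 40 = (y - 2)*(y^2 - 9*y + 20) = (y - 5)*(y - 2)*(y - 4)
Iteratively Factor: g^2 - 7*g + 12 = (g - 3)*(g - 4)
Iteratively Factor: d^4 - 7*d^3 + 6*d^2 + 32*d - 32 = (d - 4)*(d^3 - 3*d^2 - 6*d + 8) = (d - 4)*(d - 1)*(d^2 - 2*d - 8) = (d - 4)*(d - 1)*(d + 2)*(d - 4)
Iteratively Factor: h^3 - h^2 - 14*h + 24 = (h - 2)*(h^2 + h - 12) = (h - 3)*(h - 2)*(h + 4)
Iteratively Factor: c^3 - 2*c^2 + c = (c - 1)*(c^2 - c) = c*(c - 1)*(c - 1)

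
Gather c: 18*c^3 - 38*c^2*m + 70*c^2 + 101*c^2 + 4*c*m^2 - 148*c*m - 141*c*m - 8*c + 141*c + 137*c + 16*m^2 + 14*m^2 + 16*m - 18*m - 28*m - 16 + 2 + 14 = 18*c^3 + c^2*(171 - 38*m) + c*(4*m^2 - 289*m + 270) + 30*m^2 - 30*m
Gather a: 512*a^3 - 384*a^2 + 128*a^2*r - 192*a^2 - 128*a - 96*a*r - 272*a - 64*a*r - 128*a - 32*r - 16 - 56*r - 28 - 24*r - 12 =512*a^3 + a^2*(128*r - 576) + a*(-160*r - 528) - 112*r - 56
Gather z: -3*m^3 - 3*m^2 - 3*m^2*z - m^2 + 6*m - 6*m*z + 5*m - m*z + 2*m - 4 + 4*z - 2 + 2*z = -3*m^3 - 4*m^2 + 13*m + z*(-3*m^2 - 7*m + 6) - 6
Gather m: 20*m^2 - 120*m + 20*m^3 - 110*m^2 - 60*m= 20*m^3 - 90*m^2 - 180*m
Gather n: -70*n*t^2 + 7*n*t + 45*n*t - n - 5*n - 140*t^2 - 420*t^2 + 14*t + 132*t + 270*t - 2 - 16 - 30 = n*(-70*t^2 + 52*t - 6) - 560*t^2 + 416*t - 48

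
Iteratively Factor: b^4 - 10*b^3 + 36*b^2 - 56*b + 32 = (b - 2)*(b^3 - 8*b^2 + 20*b - 16) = (b - 2)^2*(b^2 - 6*b + 8) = (b - 2)^3*(b - 4)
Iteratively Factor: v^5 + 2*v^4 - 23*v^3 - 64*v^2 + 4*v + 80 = (v - 5)*(v^4 + 7*v^3 + 12*v^2 - 4*v - 16) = (v - 5)*(v - 1)*(v^3 + 8*v^2 + 20*v + 16) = (v - 5)*(v - 1)*(v + 2)*(v^2 + 6*v + 8) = (v - 5)*(v - 1)*(v + 2)^2*(v + 4)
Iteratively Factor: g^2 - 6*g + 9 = (g - 3)*(g - 3)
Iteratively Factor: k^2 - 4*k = (k)*(k - 4)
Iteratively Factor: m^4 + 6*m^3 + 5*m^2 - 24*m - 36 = (m + 2)*(m^3 + 4*m^2 - 3*m - 18) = (m - 2)*(m + 2)*(m^2 + 6*m + 9) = (m - 2)*(m + 2)*(m + 3)*(m + 3)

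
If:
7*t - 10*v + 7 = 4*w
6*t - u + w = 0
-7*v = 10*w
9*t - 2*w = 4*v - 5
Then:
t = -89/233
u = -632/233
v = 140/233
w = -98/233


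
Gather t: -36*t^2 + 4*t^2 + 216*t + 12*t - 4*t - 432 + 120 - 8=-32*t^2 + 224*t - 320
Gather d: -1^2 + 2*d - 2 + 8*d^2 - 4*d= 8*d^2 - 2*d - 3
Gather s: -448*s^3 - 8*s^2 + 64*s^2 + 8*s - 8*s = -448*s^3 + 56*s^2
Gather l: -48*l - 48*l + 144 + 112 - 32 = 224 - 96*l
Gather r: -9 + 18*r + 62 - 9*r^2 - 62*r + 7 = -9*r^2 - 44*r + 60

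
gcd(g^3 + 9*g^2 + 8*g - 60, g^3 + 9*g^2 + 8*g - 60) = g^3 + 9*g^2 + 8*g - 60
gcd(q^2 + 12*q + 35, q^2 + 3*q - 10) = q + 5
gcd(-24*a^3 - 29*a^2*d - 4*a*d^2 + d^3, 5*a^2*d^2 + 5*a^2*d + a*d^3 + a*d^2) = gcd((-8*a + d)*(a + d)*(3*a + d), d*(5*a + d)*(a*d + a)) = 1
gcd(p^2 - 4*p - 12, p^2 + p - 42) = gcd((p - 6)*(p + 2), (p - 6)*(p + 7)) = p - 6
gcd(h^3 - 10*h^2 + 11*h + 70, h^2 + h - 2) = h + 2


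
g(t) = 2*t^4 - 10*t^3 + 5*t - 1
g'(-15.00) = -33745.00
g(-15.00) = 134924.00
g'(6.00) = 653.00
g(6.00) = 461.00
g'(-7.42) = -4914.84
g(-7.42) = 10109.50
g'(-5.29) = -2018.81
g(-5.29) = 3019.13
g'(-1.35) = -69.36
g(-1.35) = 23.50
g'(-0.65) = -9.87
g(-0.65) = -1.15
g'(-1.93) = -164.26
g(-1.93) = 88.99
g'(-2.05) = -190.00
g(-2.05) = 110.22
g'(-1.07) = -39.15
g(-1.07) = 8.52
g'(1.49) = -35.14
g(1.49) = -16.77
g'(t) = 8*t^3 - 30*t^2 + 5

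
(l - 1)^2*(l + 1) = l^3 - l^2 - l + 1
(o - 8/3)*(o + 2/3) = o^2 - 2*o - 16/9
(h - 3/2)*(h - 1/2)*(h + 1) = h^3 - h^2 - 5*h/4 + 3/4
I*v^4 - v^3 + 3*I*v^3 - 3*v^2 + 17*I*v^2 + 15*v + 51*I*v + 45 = (v + 3)*(v - 3*I)*(v + 5*I)*(I*v + 1)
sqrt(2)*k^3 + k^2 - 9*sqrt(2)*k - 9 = (k - 3)*(k + 3)*(sqrt(2)*k + 1)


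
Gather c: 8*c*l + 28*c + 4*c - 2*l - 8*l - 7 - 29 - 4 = c*(8*l + 32) - 10*l - 40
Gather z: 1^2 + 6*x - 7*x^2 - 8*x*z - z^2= -7*x^2 - 8*x*z + 6*x - z^2 + 1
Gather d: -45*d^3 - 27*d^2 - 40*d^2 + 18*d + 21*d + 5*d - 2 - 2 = -45*d^3 - 67*d^2 + 44*d - 4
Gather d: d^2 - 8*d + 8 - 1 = d^2 - 8*d + 7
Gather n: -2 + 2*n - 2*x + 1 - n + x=n - x - 1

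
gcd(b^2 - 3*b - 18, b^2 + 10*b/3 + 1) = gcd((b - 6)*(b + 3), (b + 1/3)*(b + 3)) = b + 3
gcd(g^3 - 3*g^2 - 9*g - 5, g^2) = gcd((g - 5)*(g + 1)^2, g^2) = 1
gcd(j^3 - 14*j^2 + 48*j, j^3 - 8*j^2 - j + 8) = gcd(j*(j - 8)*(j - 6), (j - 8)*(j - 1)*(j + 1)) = j - 8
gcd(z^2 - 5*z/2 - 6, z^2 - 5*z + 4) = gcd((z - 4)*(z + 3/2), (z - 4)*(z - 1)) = z - 4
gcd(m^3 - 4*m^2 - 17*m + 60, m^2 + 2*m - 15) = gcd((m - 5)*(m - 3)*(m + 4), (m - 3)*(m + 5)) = m - 3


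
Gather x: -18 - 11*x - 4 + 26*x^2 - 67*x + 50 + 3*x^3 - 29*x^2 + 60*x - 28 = 3*x^3 - 3*x^2 - 18*x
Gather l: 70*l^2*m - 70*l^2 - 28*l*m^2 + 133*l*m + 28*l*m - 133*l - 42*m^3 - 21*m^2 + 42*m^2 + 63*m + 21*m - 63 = l^2*(70*m - 70) + l*(-28*m^2 + 161*m - 133) - 42*m^3 + 21*m^2 + 84*m - 63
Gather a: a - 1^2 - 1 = a - 2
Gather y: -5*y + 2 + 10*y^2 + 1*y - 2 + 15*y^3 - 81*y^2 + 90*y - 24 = 15*y^3 - 71*y^2 + 86*y - 24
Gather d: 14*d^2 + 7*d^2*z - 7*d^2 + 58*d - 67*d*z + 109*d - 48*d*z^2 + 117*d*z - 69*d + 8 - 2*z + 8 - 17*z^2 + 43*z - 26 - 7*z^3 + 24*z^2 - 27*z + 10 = d^2*(7*z + 7) + d*(-48*z^2 + 50*z + 98) - 7*z^3 + 7*z^2 + 14*z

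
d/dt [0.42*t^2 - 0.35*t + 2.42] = 0.84*t - 0.35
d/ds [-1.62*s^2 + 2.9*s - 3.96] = 2.9 - 3.24*s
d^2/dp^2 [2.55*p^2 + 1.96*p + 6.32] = 5.10000000000000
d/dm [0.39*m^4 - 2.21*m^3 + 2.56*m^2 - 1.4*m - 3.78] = 1.56*m^3 - 6.63*m^2 + 5.12*m - 1.4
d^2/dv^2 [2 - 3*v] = 0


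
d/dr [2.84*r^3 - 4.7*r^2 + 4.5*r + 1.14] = 8.52*r^2 - 9.4*r + 4.5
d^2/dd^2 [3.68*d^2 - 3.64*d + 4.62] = 7.36000000000000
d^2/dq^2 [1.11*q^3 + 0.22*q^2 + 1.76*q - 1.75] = 6.66*q + 0.44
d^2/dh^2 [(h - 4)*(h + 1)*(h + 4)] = 6*h + 2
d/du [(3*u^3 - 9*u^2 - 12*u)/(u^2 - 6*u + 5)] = 3*(u^4 - 12*u^3 + 37*u^2 - 30*u - 20)/(u^4 - 12*u^3 + 46*u^2 - 60*u + 25)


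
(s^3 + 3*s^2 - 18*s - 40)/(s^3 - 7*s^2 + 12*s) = (s^2 + 7*s + 10)/(s*(s - 3))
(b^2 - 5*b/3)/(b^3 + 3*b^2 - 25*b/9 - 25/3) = 3*b/(3*b^2 + 14*b + 15)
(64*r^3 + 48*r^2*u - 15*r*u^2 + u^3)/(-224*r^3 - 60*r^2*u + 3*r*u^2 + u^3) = (-8*r^2 - 7*r*u + u^2)/(28*r^2 + 11*r*u + u^2)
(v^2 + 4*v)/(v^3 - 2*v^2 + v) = (v + 4)/(v^2 - 2*v + 1)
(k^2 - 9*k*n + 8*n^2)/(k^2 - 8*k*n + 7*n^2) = (k - 8*n)/(k - 7*n)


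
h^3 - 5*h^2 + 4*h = h*(h - 4)*(h - 1)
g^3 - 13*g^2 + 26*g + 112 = (g - 8)*(g - 7)*(g + 2)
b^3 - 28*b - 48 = (b - 6)*(b + 2)*(b + 4)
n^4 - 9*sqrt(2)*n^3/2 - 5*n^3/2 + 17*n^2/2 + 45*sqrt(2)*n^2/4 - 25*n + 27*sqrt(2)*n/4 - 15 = (n - 3)*(n + 1/2)*(n - 5*sqrt(2)/2)*(n - 2*sqrt(2))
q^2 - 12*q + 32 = (q - 8)*(q - 4)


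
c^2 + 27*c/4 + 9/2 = (c + 3/4)*(c + 6)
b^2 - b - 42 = (b - 7)*(b + 6)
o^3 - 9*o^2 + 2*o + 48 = (o - 8)*(o - 3)*(o + 2)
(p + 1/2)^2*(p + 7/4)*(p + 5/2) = p^4 + 21*p^3/4 + 71*p^2/8 + 87*p/16 + 35/32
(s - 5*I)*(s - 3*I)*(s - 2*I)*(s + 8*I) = s^4 - 2*I*s^3 + 49*s^2 - 218*I*s - 240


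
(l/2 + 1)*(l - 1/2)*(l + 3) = l^3/2 + 9*l^2/4 + 7*l/4 - 3/2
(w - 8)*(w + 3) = w^2 - 5*w - 24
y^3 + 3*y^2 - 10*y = y*(y - 2)*(y + 5)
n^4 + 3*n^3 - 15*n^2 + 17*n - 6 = (n - 1)^3*(n + 6)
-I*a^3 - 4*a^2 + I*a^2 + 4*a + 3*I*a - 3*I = (a - 3*I)*(a - I)*(-I*a + I)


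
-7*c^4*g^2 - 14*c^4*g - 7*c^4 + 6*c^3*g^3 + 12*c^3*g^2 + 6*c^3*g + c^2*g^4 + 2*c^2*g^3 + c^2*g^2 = (-c + g)*(7*c + g)*(c*g + c)^2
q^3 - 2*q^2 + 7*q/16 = q*(q - 7/4)*(q - 1/4)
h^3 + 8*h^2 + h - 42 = (h - 2)*(h + 3)*(h + 7)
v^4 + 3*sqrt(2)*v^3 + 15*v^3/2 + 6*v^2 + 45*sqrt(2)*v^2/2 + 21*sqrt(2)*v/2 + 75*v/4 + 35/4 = (v + 1/2)*(v + 7)*(v + sqrt(2)/2)*(v + 5*sqrt(2)/2)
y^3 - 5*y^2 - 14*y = y*(y - 7)*(y + 2)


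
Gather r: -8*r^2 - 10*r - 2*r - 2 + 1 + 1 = -8*r^2 - 12*r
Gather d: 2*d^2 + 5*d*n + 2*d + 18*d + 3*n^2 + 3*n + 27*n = 2*d^2 + d*(5*n + 20) + 3*n^2 + 30*n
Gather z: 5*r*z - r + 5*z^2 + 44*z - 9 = -r + 5*z^2 + z*(5*r + 44) - 9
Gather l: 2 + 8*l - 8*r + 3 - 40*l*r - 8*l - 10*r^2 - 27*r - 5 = -40*l*r - 10*r^2 - 35*r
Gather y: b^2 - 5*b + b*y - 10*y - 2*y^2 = b^2 - 5*b - 2*y^2 + y*(b - 10)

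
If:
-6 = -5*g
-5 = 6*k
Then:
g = 6/5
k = -5/6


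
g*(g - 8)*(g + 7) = g^3 - g^2 - 56*g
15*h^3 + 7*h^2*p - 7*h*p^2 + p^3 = (-5*h + p)*(-3*h + p)*(h + p)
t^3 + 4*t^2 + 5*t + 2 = (t + 1)^2*(t + 2)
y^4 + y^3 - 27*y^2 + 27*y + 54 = (y - 3)^2*(y + 1)*(y + 6)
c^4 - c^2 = c^2*(c - 1)*(c + 1)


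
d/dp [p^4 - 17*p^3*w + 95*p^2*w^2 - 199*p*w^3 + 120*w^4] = 4*p^3 - 51*p^2*w + 190*p*w^2 - 199*w^3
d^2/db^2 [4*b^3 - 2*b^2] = 24*b - 4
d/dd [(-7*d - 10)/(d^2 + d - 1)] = (7*d^2 + 20*d + 17)/(d^4 + 2*d^3 - d^2 - 2*d + 1)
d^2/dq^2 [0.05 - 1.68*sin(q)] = 1.68*sin(q)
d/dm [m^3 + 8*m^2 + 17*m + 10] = 3*m^2 + 16*m + 17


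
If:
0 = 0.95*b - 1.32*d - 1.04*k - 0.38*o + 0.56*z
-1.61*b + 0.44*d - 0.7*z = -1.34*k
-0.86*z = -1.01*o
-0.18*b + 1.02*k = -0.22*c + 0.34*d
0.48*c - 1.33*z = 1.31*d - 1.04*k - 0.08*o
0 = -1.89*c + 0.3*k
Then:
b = 0.00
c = 0.00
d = 0.00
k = 0.00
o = 0.00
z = 0.00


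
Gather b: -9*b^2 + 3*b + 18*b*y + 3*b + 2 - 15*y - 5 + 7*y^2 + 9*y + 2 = -9*b^2 + b*(18*y + 6) + 7*y^2 - 6*y - 1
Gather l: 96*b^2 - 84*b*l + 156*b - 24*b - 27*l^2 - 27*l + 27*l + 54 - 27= 96*b^2 - 84*b*l + 132*b - 27*l^2 + 27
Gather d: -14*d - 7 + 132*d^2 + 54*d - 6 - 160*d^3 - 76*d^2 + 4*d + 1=-160*d^3 + 56*d^2 + 44*d - 12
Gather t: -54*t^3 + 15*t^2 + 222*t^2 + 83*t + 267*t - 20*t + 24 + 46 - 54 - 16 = -54*t^3 + 237*t^2 + 330*t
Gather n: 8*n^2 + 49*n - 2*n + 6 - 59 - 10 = 8*n^2 + 47*n - 63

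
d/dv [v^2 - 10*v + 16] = 2*v - 10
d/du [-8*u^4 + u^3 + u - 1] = -32*u^3 + 3*u^2 + 1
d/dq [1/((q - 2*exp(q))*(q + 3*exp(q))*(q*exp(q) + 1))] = (-(q + 1)*(q - 2*exp(q))*(q + 3*exp(q))*exp(q) - (q - 2*exp(q))*(q*exp(q) + 1)*(3*exp(q) + 1) + (q + 3*exp(q))*(q*exp(q) + 1)*(2*exp(q) - 1))/((q - 2*exp(q))^2*(q + 3*exp(q))^2*(q*exp(q) + 1)^2)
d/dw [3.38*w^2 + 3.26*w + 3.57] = 6.76*w + 3.26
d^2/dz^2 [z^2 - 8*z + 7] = 2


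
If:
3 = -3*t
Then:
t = -1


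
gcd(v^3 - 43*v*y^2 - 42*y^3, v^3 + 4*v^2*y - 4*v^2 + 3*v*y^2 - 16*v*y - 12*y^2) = v + y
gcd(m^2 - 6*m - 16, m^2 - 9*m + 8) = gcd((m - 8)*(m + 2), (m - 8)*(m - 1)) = m - 8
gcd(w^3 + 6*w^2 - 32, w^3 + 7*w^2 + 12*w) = w + 4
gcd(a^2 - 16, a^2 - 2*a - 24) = a + 4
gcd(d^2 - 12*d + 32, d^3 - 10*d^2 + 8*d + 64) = d^2 - 12*d + 32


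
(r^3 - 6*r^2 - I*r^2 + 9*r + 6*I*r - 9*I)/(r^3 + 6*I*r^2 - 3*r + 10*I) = (r^2 - 6*r + 9)/(r^2 + 7*I*r - 10)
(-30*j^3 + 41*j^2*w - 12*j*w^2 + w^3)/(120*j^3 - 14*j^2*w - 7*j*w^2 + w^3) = (-j + w)/(4*j + w)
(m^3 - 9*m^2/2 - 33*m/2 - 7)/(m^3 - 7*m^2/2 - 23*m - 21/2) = (m + 2)/(m + 3)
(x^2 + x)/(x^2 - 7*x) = (x + 1)/(x - 7)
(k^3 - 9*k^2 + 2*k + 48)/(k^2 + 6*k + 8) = (k^2 - 11*k + 24)/(k + 4)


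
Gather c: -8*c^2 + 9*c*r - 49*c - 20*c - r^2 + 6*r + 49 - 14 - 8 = -8*c^2 + c*(9*r - 69) - r^2 + 6*r + 27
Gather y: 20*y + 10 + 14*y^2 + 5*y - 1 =14*y^2 + 25*y + 9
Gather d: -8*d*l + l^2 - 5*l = -8*d*l + l^2 - 5*l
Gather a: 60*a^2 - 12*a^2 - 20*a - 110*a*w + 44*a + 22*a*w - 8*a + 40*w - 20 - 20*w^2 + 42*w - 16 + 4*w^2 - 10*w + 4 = 48*a^2 + a*(16 - 88*w) - 16*w^2 + 72*w - 32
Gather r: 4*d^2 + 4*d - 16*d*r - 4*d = 4*d^2 - 16*d*r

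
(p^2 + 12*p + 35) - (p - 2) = p^2 + 11*p + 37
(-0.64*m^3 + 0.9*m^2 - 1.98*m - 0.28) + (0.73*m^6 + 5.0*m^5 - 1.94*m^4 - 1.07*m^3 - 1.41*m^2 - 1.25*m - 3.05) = 0.73*m^6 + 5.0*m^5 - 1.94*m^4 - 1.71*m^3 - 0.51*m^2 - 3.23*m - 3.33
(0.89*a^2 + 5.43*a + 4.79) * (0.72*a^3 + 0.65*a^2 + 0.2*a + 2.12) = 0.6408*a^5 + 4.4881*a^4 + 7.1563*a^3 + 6.0863*a^2 + 12.4696*a + 10.1548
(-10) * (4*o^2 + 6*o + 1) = -40*o^2 - 60*o - 10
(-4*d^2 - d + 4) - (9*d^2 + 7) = -13*d^2 - d - 3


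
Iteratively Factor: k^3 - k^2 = (k)*(k^2 - k) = k^2*(k - 1)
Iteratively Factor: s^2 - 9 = (s - 3)*(s + 3)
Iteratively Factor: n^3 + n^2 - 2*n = (n - 1)*(n^2 + 2*n) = (n - 1)*(n + 2)*(n)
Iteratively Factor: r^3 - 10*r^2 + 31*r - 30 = (r - 2)*(r^2 - 8*r + 15) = (r - 5)*(r - 2)*(r - 3)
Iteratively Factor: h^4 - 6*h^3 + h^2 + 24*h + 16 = (h - 4)*(h^3 - 2*h^2 - 7*h - 4) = (h - 4)*(h + 1)*(h^2 - 3*h - 4) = (h - 4)*(h + 1)^2*(h - 4)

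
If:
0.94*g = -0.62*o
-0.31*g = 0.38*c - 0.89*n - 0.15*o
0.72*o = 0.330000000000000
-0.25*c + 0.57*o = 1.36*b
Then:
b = 0.113503996223349 - 0.430534055727554*n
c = 2.34210526315789*n + 0.427538260544979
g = -0.30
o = 0.46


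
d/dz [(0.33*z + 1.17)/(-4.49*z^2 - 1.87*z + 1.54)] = (1.4817*z^2 + 10.5066*z + 2.6961)/(20.1601*z^4 + 16.7926*z^3 - 10.3323*z^2 - 5.7596*z + 2.3716)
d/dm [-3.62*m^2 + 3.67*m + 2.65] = 3.67 - 7.24*m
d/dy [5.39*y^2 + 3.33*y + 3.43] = 10.78*y + 3.33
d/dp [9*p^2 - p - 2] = 18*p - 1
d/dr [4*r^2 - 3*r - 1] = 8*r - 3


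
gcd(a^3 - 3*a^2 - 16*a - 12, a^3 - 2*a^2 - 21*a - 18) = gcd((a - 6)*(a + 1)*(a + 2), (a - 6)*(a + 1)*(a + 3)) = a^2 - 5*a - 6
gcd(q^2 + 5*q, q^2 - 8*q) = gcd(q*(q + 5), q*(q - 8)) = q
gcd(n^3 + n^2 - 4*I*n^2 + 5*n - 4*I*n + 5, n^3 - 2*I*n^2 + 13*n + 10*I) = n^2 - 4*I*n + 5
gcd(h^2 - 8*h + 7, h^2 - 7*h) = h - 7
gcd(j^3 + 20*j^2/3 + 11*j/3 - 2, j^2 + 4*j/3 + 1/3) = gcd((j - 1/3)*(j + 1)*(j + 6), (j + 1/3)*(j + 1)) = j + 1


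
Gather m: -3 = -3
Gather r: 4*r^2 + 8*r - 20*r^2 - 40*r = -16*r^2 - 32*r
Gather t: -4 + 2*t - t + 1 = t - 3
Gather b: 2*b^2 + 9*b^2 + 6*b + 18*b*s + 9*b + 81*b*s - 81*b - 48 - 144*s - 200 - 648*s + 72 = 11*b^2 + b*(99*s - 66) - 792*s - 176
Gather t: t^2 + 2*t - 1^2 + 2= t^2 + 2*t + 1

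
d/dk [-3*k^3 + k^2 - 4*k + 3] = -9*k^2 + 2*k - 4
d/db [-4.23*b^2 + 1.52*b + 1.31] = 1.52 - 8.46*b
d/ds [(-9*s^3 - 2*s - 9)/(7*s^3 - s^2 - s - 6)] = (9*s^4 + 46*s^3 + 349*s^2 - 18*s + 3)/(49*s^6 - 14*s^5 - 13*s^4 - 82*s^3 + 13*s^2 + 12*s + 36)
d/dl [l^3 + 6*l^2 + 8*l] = 3*l^2 + 12*l + 8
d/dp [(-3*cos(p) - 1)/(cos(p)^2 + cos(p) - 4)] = (3*sin(p)^2 - 2*cos(p) - 16)*sin(p)/(cos(p)^2 + cos(p) - 4)^2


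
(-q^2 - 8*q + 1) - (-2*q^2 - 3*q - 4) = q^2 - 5*q + 5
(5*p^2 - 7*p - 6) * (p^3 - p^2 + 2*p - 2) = 5*p^5 - 12*p^4 + 11*p^3 - 18*p^2 + 2*p + 12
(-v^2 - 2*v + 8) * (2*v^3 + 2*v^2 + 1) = -2*v^5 - 6*v^4 + 12*v^3 + 15*v^2 - 2*v + 8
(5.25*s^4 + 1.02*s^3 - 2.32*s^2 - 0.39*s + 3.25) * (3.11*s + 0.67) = 16.3275*s^5 + 6.6897*s^4 - 6.5318*s^3 - 2.7673*s^2 + 9.8462*s + 2.1775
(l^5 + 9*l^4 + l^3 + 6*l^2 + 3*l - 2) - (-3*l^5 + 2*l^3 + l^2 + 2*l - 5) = 4*l^5 + 9*l^4 - l^3 + 5*l^2 + l + 3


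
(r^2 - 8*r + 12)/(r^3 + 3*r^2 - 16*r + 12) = (r - 6)/(r^2 + 5*r - 6)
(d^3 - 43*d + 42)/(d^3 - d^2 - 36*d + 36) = (d + 7)/(d + 6)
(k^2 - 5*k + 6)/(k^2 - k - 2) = (k - 3)/(k + 1)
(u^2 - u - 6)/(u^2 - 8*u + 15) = (u + 2)/(u - 5)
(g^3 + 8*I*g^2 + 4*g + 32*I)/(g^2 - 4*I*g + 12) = (g^2 + 6*I*g + 16)/(g - 6*I)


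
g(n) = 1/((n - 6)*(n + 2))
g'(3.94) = -0.03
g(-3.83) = 0.06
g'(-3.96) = 0.03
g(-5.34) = 0.03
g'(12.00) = 0.00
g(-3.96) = 0.05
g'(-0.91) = 0.10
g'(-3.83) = 0.04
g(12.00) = 0.01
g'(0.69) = 0.01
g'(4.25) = -0.04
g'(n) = -1/((n - 6)*(n + 2)^2) - 1/((n - 6)^2*(n + 2))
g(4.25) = -0.09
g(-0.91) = -0.13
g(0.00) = -0.08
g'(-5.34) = 0.01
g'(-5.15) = 0.01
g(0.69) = -0.07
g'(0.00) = 0.03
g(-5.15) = 0.03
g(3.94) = -0.08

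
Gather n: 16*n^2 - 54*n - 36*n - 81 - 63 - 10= 16*n^2 - 90*n - 154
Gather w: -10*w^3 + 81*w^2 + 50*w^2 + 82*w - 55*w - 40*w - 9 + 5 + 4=-10*w^3 + 131*w^2 - 13*w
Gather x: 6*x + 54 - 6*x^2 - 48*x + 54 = -6*x^2 - 42*x + 108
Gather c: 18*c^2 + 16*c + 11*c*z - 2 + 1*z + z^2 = 18*c^2 + c*(11*z + 16) + z^2 + z - 2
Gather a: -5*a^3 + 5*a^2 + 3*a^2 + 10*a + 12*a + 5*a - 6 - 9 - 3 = -5*a^3 + 8*a^2 + 27*a - 18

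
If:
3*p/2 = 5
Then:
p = 10/3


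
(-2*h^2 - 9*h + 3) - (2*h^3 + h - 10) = -2*h^3 - 2*h^2 - 10*h + 13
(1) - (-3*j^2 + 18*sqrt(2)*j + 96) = 3*j^2 - 18*sqrt(2)*j - 95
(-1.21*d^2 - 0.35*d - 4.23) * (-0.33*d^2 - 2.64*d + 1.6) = 0.3993*d^4 + 3.3099*d^3 + 0.3839*d^2 + 10.6072*d - 6.768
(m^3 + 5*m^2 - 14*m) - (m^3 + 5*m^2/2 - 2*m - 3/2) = 5*m^2/2 - 12*m + 3/2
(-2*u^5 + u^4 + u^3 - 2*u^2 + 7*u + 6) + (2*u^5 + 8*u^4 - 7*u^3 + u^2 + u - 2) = 9*u^4 - 6*u^3 - u^2 + 8*u + 4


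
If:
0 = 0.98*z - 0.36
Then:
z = 0.37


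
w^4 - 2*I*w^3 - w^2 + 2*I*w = w*(w - 1)*(w + 1)*(w - 2*I)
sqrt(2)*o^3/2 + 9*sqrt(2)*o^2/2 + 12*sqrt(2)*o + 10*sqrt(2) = (o + 2)*(o + 5)*(sqrt(2)*o/2 + sqrt(2))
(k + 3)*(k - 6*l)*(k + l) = k^3 - 5*k^2*l + 3*k^2 - 6*k*l^2 - 15*k*l - 18*l^2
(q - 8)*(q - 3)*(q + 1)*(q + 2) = q^4 - 8*q^3 - 7*q^2 + 50*q + 48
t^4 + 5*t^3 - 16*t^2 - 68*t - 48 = (t - 4)*(t + 1)*(t + 2)*(t + 6)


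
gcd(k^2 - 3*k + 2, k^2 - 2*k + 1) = k - 1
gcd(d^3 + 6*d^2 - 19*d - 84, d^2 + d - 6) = d + 3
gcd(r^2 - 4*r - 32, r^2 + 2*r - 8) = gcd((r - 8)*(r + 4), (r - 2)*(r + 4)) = r + 4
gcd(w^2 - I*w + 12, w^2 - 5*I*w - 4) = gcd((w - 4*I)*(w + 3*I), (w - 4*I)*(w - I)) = w - 4*I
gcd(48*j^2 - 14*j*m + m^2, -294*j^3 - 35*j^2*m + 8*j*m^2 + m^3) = 6*j - m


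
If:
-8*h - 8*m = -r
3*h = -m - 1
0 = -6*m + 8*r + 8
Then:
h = -5/11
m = 4/11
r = -8/11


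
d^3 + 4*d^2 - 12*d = d*(d - 2)*(d + 6)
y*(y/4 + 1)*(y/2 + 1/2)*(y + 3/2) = y^4/8 + 13*y^3/16 + 23*y^2/16 + 3*y/4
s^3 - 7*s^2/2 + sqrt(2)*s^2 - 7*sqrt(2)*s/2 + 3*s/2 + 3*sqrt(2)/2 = (s - 3)*(s - 1/2)*(s + sqrt(2))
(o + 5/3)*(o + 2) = o^2 + 11*o/3 + 10/3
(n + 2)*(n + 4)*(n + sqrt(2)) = n^3 + sqrt(2)*n^2 + 6*n^2 + 8*n + 6*sqrt(2)*n + 8*sqrt(2)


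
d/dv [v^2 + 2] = 2*v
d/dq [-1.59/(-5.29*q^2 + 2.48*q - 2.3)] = (3.9432 - 16.8222*q)/(5.29*q^2 - 2.48*q + 2.3)^2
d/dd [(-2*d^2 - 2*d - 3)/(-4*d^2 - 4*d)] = 3*(-2*d - 1)/(4*d^2*(d^2 + 2*d + 1))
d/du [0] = 0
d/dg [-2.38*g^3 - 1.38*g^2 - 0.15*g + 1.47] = -7.14*g^2 - 2.76*g - 0.15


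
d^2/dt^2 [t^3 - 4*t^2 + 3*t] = 6*t - 8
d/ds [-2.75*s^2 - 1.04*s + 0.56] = -5.5*s - 1.04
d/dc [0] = 0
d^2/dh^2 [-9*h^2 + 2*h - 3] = -18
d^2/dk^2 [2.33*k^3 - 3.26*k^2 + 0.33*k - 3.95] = 13.98*k - 6.52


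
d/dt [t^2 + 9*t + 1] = 2*t + 9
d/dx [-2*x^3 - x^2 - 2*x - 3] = -6*x^2 - 2*x - 2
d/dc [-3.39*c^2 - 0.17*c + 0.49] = -6.78*c - 0.17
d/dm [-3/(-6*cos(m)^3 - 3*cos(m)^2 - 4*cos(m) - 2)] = 6*(9*cos(m)^2 + 3*cos(m) + 2)*sin(m)/((3*sin(m)^2 - 5)^2*(2*cos(m) + 1)^2)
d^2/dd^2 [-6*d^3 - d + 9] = -36*d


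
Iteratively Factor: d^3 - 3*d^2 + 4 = (d - 2)*(d^2 - d - 2) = (d - 2)^2*(d + 1)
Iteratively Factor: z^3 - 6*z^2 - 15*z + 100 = (z + 4)*(z^2 - 10*z + 25) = (z - 5)*(z + 4)*(z - 5)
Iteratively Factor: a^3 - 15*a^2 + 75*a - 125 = (a - 5)*(a^2 - 10*a + 25) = (a - 5)^2*(a - 5)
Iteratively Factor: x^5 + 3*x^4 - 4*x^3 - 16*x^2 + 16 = (x + 2)*(x^4 + x^3 - 6*x^2 - 4*x + 8) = (x - 2)*(x + 2)*(x^3 + 3*x^2 - 4) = (x - 2)*(x - 1)*(x + 2)*(x^2 + 4*x + 4) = (x - 2)*(x - 1)*(x + 2)^2*(x + 2)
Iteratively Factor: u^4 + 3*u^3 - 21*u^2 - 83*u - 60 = (u + 4)*(u^3 - u^2 - 17*u - 15) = (u - 5)*(u + 4)*(u^2 + 4*u + 3) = (u - 5)*(u + 1)*(u + 4)*(u + 3)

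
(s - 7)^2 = s^2 - 14*s + 49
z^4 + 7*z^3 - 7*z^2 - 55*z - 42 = (z - 3)*(z + 1)*(z + 2)*(z + 7)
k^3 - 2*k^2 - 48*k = k*(k - 8)*(k + 6)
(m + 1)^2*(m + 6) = m^3 + 8*m^2 + 13*m + 6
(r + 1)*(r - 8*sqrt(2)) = r^2 - 8*sqrt(2)*r + r - 8*sqrt(2)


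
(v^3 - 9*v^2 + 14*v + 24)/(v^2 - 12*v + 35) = (v^3 - 9*v^2 + 14*v + 24)/(v^2 - 12*v + 35)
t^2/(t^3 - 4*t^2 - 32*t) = t/(t^2 - 4*t - 32)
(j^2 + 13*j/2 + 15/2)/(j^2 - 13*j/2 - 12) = (j + 5)/(j - 8)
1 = 1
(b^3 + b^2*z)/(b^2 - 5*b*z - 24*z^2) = b^2*(-b - z)/(-b^2 + 5*b*z + 24*z^2)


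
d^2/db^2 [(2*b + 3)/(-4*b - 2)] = -8/(2*b + 1)^3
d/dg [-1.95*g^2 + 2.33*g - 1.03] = 2.33 - 3.9*g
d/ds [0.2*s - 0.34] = 0.200000000000000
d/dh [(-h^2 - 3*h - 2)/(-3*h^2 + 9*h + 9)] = (-6*h^2 - 10*h - 3)/(3*(h^4 - 6*h^3 + 3*h^2 + 18*h + 9))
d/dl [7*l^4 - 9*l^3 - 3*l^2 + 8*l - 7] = 28*l^3 - 27*l^2 - 6*l + 8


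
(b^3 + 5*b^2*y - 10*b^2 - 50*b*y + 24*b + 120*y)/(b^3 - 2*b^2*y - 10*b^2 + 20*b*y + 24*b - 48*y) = (-b - 5*y)/(-b + 2*y)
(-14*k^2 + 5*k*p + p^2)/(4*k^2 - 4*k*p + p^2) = (7*k + p)/(-2*k + p)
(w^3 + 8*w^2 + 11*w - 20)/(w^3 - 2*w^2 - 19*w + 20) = (w + 5)/(w - 5)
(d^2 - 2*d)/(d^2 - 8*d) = (d - 2)/(d - 8)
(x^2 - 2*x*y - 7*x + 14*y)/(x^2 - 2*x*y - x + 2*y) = (x - 7)/(x - 1)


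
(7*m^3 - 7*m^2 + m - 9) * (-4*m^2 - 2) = -28*m^5 + 28*m^4 - 18*m^3 + 50*m^2 - 2*m + 18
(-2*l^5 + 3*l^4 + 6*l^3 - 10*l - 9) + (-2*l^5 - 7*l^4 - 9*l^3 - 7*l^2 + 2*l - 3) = -4*l^5 - 4*l^4 - 3*l^3 - 7*l^2 - 8*l - 12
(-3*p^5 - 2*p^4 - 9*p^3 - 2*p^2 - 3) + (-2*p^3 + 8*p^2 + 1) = -3*p^5 - 2*p^4 - 11*p^3 + 6*p^2 - 2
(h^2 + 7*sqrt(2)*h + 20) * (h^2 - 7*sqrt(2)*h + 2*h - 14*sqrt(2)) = h^4 + 2*h^3 - 78*h^2 - 140*sqrt(2)*h - 156*h - 280*sqrt(2)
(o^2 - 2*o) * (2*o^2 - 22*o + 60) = 2*o^4 - 26*o^3 + 104*o^2 - 120*o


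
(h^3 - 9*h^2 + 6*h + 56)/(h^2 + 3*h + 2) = (h^2 - 11*h + 28)/(h + 1)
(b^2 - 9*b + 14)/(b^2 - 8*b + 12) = (b - 7)/(b - 6)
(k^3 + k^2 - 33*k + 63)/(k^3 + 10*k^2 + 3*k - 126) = (k - 3)/(k + 6)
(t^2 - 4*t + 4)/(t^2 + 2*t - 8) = (t - 2)/(t + 4)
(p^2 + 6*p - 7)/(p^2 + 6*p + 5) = (p^2 + 6*p - 7)/(p^2 + 6*p + 5)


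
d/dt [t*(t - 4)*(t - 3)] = 3*t^2 - 14*t + 12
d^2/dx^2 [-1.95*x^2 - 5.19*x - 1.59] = -3.90000000000000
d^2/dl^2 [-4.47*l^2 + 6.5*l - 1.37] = -8.94000000000000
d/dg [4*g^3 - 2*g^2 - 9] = 4*g*(3*g - 1)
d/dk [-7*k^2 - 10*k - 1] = -14*k - 10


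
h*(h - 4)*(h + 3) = h^3 - h^2 - 12*h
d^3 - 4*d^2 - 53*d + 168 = (d - 8)*(d - 3)*(d + 7)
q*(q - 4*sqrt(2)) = q^2 - 4*sqrt(2)*q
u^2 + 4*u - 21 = (u - 3)*(u + 7)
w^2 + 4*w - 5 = (w - 1)*(w + 5)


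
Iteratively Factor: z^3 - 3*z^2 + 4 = (z + 1)*(z^2 - 4*z + 4) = (z - 2)*(z + 1)*(z - 2)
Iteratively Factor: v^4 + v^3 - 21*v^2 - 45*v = (v + 3)*(v^3 - 2*v^2 - 15*v) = (v + 3)^2*(v^2 - 5*v) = v*(v + 3)^2*(v - 5)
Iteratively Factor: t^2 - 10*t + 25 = (t - 5)*(t - 5)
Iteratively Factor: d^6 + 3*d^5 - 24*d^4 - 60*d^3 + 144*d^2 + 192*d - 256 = (d - 2)*(d^5 + 5*d^4 - 14*d^3 - 88*d^2 - 32*d + 128) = (d - 2)*(d + 2)*(d^4 + 3*d^3 - 20*d^2 - 48*d + 64) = (d - 2)*(d - 1)*(d + 2)*(d^3 + 4*d^2 - 16*d - 64) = (d - 2)*(d - 1)*(d + 2)*(d + 4)*(d^2 - 16) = (d - 4)*(d - 2)*(d - 1)*(d + 2)*(d + 4)*(d + 4)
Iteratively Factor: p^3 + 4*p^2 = (p)*(p^2 + 4*p) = p^2*(p + 4)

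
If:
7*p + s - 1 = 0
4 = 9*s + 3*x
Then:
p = x/21 + 5/63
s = 4/9 - x/3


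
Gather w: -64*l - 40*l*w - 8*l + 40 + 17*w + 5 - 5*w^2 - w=-72*l - 5*w^2 + w*(16 - 40*l) + 45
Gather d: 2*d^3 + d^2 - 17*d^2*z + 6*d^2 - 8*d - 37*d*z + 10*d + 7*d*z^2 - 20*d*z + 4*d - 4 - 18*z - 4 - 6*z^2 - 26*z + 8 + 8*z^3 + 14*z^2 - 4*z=2*d^3 + d^2*(7 - 17*z) + d*(7*z^2 - 57*z + 6) + 8*z^3 + 8*z^2 - 48*z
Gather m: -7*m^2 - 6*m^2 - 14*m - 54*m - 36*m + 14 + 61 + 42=-13*m^2 - 104*m + 117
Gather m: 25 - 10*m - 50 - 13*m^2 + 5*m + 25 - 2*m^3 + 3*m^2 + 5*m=-2*m^3 - 10*m^2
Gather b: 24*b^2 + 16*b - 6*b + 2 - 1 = 24*b^2 + 10*b + 1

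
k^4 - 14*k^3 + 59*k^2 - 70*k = k*(k - 7)*(k - 5)*(k - 2)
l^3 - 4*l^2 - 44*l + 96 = (l - 8)*(l - 2)*(l + 6)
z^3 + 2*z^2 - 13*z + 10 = (z - 2)*(z - 1)*(z + 5)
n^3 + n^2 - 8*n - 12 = (n - 3)*(n + 2)^2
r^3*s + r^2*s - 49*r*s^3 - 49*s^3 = (r - 7*s)*(r + 7*s)*(r*s + s)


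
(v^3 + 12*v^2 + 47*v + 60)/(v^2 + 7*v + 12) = v + 5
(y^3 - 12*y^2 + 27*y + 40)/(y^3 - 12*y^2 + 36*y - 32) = (y^2 - 4*y - 5)/(y^2 - 4*y + 4)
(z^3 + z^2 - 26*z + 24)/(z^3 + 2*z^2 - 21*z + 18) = (z - 4)/(z - 3)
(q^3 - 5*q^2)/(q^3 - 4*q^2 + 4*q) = q*(q - 5)/(q^2 - 4*q + 4)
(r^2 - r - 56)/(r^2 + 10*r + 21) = (r - 8)/(r + 3)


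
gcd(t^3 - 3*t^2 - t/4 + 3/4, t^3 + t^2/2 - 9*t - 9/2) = t^2 - 5*t/2 - 3/2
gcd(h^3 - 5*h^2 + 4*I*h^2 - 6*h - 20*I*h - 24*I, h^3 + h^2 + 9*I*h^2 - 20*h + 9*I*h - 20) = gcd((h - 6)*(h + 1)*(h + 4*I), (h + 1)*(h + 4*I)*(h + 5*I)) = h^2 + h*(1 + 4*I) + 4*I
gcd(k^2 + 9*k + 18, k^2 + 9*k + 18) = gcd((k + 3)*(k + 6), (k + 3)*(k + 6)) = k^2 + 9*k + 18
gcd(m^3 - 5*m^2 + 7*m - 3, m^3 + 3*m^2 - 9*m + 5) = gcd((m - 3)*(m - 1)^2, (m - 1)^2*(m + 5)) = m^2 - 2*m + 1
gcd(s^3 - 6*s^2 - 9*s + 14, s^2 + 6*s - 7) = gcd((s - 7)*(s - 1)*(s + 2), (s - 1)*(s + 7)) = s - 1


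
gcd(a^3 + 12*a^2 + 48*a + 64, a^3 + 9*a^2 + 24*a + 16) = a^2 + 8*a + 16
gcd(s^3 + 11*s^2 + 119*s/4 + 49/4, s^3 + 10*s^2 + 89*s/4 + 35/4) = s^2 + 15*s/2 + 7/2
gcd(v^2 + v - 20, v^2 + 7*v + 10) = v + 5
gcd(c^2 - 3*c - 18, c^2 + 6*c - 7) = 1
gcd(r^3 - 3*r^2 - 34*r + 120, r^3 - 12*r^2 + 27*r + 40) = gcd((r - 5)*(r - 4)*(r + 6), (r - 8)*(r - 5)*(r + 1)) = r - 5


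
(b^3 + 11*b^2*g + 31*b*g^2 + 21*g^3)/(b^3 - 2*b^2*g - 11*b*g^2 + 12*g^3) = (b^2 + 8*b*g + 7*g^2)/(b^2 - 5*b*g + 4*g^2)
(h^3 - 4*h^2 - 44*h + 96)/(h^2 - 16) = (h^3 - 4*h^2 - 44*h + 96)/(h^2 - 16)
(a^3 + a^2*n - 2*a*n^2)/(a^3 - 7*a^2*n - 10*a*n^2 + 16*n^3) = a/(a - 8*n)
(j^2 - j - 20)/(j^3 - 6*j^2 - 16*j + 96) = (j - 5)/(j^2 - 10*j + 24)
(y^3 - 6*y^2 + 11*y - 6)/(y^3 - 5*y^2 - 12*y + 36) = (y^2 - 4*y + 3)/(y^2 - 3*y - 18)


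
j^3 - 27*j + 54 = (j - 3)^2*(j + 6)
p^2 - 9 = (p - 3)*(p + 3)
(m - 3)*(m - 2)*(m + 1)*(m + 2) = m^4 - 2*m^3 - 7*m^2 + 8*m + 12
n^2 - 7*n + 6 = (n - 6)*(n - 1)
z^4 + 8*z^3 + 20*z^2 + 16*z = z*(z + 2)^2*(z + 4)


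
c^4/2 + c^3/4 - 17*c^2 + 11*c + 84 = (c/2 + 1)*(c - 4)*(c - 7/2)*(c + 6)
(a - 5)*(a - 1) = a^2 - 6*a + 5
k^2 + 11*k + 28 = (k + 4)*(k + 7)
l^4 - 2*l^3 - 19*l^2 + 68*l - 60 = (l - 3)*(l - 2)^2*(l + 5)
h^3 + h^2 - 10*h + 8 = (h - 2)*(h - 1)*(h + 4)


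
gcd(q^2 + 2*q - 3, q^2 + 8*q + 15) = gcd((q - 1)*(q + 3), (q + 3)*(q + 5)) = q + 3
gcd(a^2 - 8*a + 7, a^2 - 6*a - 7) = a - 7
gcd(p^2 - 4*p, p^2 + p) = p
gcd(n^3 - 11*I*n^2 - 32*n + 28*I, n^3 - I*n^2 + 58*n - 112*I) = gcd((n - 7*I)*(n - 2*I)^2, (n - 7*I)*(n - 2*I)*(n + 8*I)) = n^2 - 9*I*n - 14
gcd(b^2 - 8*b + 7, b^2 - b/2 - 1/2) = b - 1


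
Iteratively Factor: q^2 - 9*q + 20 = (q - 4)*(q - 5)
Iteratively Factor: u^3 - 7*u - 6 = (u + 1)*(u^2 - u - 6) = (u - 3)*(u + 1)*(u + 2)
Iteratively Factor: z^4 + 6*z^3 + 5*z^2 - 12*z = (z)*(z^3 + 6*z^2 + 5*z - 12) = z*(z + 4)*(z^2 + 2*z - 3) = z*(z + 3)*(z + 4)*(z - 1)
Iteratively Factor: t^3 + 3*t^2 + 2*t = (t)*(t^2 + 3*t + 2) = t*(t + 2)*(t + 1)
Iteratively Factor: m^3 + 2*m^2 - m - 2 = (m + 1)*(m^2 + m - 2) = (m + 1)*(m + 2)*(m - 1)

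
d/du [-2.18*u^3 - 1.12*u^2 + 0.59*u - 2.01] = -6.54*u^2 - 2.24*u + 0.59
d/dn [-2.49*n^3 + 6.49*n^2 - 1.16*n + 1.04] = -7.47*n^2 + 12.98*n - 1.16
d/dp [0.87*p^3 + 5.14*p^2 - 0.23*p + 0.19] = 2.61*p^2 + 10.28*p - 0.23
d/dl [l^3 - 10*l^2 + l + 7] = 3*l^2 - 20*l + 1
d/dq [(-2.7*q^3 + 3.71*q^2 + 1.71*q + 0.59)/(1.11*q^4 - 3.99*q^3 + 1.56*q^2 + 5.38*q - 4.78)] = (2.997*q^6 - 8.23619999999999*q^5 + 4.8966*q^4 - 18.0258*q^3 + 63.0725*q^2 - 37.3084*q - 11.348)/(1.2321*q^8 - 8.8578*q^7 + 19.3833*q^6 - 0.5052*q^5 - 51.1104*q^4 + 54.93*q^3 + 14.0308*q^2 - 51.4328*q + 22.8484)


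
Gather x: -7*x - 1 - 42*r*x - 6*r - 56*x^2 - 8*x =-6*r - 56*x^2 + x*(-42*r - 15) - 1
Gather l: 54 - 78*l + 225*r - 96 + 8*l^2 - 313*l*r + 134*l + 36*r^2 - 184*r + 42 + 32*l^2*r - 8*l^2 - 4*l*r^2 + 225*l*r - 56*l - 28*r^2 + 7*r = 32*l^2*r + l*(-4*r^2 - 88*r) + 8*r^2 + 48*r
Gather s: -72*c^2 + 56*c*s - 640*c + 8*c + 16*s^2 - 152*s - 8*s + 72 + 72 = -72*c^2 - 632*c + 16*s^2 + s*(56*c - 160) + 144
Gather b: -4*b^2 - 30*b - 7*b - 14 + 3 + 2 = -4*b^2 - 37*b - 9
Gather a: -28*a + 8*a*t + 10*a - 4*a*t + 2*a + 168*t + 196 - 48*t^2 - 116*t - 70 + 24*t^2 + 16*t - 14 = a*(4*t - 16) - 24*t^2 + 68*t + 112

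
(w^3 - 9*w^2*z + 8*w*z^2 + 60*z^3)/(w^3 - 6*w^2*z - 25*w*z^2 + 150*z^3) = (w + 2*z)/(w + 5*z)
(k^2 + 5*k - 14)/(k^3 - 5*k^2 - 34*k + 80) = (k + 7)/(k^2 - 3*k - 40)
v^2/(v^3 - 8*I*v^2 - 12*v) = v/(v^2 - 8*I*v - 12)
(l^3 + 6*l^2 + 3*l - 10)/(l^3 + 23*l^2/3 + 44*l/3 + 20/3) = 3*(l - 1)/(3*l + 2)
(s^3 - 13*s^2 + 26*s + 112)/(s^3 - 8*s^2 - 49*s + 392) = (s + 2)/(s + 7)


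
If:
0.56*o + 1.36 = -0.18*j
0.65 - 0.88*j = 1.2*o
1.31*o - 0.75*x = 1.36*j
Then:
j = 7.21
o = -4.75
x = -21.37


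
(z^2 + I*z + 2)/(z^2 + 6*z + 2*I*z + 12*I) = (z - I)/(z + 6)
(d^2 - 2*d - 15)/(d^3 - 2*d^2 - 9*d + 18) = (d - 5)/(d^2 - 5*d + 6)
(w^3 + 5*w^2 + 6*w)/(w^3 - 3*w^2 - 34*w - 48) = w/(w - 8)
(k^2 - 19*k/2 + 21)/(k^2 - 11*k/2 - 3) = (2*k - 7)/(2*k + 1)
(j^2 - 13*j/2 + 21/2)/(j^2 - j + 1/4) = 2*(2*j^2 - 13*j + 21)/(4*j^2 - 4*j + 1)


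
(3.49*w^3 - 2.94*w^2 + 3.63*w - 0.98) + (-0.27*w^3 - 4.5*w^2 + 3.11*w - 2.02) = 3.22*w^3 - 7.44*w^2 + 6.74*w - 3.0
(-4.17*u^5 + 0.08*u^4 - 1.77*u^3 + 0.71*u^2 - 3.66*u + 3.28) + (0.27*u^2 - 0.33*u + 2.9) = -4.17*u^5 + 0.08*u^4 - 1.77*u^3 + 0.98*u^2 - 3.99*u + 6.18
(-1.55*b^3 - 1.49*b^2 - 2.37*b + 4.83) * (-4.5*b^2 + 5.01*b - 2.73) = 6.975*b^5 - 1.0605*b^4 + 7.4316*b^3 - 29.541*b^2 + 30.6684*b - 13.1859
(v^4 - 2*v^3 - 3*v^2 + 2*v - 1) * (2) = 2*v^4 - 4*v^3 - 6*v^2 + 4*v - 2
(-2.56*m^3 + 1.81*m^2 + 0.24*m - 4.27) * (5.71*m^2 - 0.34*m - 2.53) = -14.6176*m^5 + 11.2055*m^4 + 7.2318*m^3 - 29.0426*m^2 + 0.8446*m + 10.8031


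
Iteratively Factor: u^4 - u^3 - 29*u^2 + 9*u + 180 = (u - 5)*(u^3 + 4*u^2 - 9*u - 36) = (u - 5)*(u - 3)*(u^2 + 7*u + 12) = (u - 5)*(u - 3)*(u + 4)*(u + 3)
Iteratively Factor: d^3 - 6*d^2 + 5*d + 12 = (d - 4)*(d^2 - 2*d - 3) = (d - 4)*(d + 1)*(d - 3)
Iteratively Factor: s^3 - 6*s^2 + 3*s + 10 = (s - 5)*(s^2 - s - 2) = (s - 5)*(s + 1)*(s - 2)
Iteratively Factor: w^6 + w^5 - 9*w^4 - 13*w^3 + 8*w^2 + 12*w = (w + 2)*(w^5 - w^4 - 7*w^3 + w^2 + 6*w) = (w - 1)*(w + 2)*(w^4 - 7*w^2 - 6*w) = (w - 1)*(w + 1)*(w + 2)*(w^3 - w^2 - 6*w) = w*(w - 1)*(w + 1)*(w + 2)*(w^2 - w - 6) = w*(w - 3)*(w - 1)*(w + 1)*(w + 2)*(w + 2)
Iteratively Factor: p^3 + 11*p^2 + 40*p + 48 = (p + 4)*(p^2 + 7*p + 12) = (p + 4)^2*(p + 3)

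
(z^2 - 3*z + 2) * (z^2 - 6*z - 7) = z^4 - 9*z^3 + 13*z^2 + 9*z - 14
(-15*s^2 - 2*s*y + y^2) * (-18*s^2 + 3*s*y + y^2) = 270*s^4 - 9*s^3*y - 39*s^2*y^2 + s*y^3 + y^4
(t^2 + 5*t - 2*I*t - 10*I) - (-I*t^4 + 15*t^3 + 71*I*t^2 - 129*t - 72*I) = I*t^4 - 15*t^3 + t^2 - 71*I*t^2 + 134*t - 2*I*t + 62*I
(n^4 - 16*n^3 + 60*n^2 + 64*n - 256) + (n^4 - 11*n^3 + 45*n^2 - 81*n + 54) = 2*n^4 - 27*n^3 + 105*n^2 - 17*n - 202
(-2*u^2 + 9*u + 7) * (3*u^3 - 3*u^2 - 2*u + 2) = -6*u^5 + 33*u^4 - 2*u^3 - 43*u^2 + 4*u + 14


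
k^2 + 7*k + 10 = (k + 2)*(k + 5)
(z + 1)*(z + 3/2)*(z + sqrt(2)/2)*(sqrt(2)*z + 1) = sqrt(2)*z^4 + 2*z^3 + 5*sqrt(2)*z^3/2 + 2*sqrt(2)*z^2 + 5*z^2 + 5*sqrt(2)*z/4 + 3*z + 3*sqrt(2)/4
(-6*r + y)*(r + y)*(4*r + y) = -24*r^3 - 26*r^2*y - r*y^2 + y^3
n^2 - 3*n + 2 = (n - 2)*(n - 1)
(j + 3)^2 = j^2 + 6*j + 9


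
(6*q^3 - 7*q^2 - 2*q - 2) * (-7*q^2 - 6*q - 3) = -42*q^5 + 13*q^4 + 38*q^3 + 47*q^2 + 18*q + 6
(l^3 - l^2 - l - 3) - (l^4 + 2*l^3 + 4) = -l^4 - l^3 - l^2 - l - 7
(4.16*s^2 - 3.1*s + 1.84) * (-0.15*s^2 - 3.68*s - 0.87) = -0.624*s^4 - 14.8438*s^3 + 7.5128*s^2 - 4.0742*s - 1.6008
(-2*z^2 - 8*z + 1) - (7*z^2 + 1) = -9*z^2 - 8*z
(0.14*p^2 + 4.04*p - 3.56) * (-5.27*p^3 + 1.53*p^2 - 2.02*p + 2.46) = -0.7378*p^5 - 21.0766*p^4 + 24.6596*p^3 - 13.2632*p^2 + 17.1296*p - 8.7576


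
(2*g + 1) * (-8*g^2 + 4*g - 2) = -16*g^3 - 2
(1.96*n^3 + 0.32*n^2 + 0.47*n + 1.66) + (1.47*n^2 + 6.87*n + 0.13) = 1.96*n^3 + 1.79*n^2 + 7.34*n + 1.79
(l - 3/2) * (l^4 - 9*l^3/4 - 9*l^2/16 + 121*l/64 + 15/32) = l^5 - 15*l^4/4 + 45*l^3/16 + 175*l^2/64 - 303*l/128 - 45/64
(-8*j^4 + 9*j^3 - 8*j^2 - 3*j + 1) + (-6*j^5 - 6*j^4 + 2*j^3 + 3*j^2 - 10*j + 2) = -6*j^5 - 14*j^4 + 11*j^3 - 5*j^2 - 13*j + 3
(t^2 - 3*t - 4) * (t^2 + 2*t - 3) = t^4 - t^3 - 13*t^2 + t + 12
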